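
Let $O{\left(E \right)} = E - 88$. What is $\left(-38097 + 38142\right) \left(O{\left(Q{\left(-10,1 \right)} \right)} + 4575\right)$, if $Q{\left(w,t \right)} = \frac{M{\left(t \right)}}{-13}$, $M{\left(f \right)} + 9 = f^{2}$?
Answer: $\frac{2625255}{13} \approx 2.0194 \cdot 10^{5}$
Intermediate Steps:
$M{\left(f \right)} = -9 + f^{2}$
$Q{\left(w,t \right)} = \frac{9}{13} - \frac{t^{2}}{13}$ ($Q{\left(w,t \right)} = \frac{-9 + t^{2}}{-13} = \left(-9 + t^{2}\right) \left(- \frac{1}{13}\right) = \frac{9}{13} - \frac{t^{2}}{13}$)
$O{\left(E \right)} = -88 + E$ ($O{\left(E \right)} = E - 88 = -88 + E$)
$\left(-38097 + 38142\right) \left(O{\left(Q{\left(-10,1 \right)} \right)} + 4575\right) = \left(-38097 + 38142\right) \left(\left(-88 + \left(\frac{9}{13} - \frac{1^{2}}{13}\right)\right) + 4575\right) = 45 \left(\left(-88 + \left(\frac{9}{13} - \frac{1}{13}\right)\right) + 4575\right) = 45 \left(\left(-88 + \frac{8}{13}\right) + 4575\right) = 45 \left(- \frac{1136}{13} + 4575\right) = 45 \cdot \frac{58339}{13} = \frac{2625255}{13}$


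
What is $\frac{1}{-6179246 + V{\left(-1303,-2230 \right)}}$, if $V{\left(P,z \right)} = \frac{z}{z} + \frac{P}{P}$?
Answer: $- \frac{1}{6179244} \approx -1.6183 \cdot 10^{-7}$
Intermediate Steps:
$V{\left(P,z \right)} = 2$ ($V{\left(P,z \right)} = 1 + 1 = 2$)
$\frac{1}{-6179246 + V{\left(-1303,-2230 \right)}} = \frac{1}{-6179246 + 2} = \frac{1}{-6179244} = - \frac{1}{6179244}$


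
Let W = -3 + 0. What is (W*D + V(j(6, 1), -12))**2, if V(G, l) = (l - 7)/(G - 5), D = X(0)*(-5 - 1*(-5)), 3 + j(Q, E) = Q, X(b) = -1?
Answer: 361/4 ≈ 90.250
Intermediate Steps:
j(Q, E) = -3 + Q
W = -3
D = 0 (D = -(-5 - 1*(-5)) = -(-5 + 5) = -1*0 = 0)
V(G, l) = (-7 + l)/(-5 + G)
(W*D + V(j(6, 1), -12))**2 = (-3*0 + (-7 - 12)/(-5 + (-3 + 6)))**2 = (0 - 19/(-5 + 3))**2 = (0 - 19/(-2))**2 = (0 - 1/2*(-19))**2 = (0 + 19/2)**2 = (19/2)**2 = 361/4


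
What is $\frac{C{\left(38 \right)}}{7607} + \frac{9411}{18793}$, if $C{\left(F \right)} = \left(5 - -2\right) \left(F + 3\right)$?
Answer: $\frac{76983068}{142958351} \approx 0.5385$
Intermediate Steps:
$C{\left(F \right)} = 21 + 7 F$ ($C{\left(F \right)} = \left(5 + 2\right) \left(3 + F\right) = 7 \left(3 + F\right) = 21 + 7 F$)
$\frac{C{\left(38 \right)}}{7607} + \frac{9411}{18793} = \frac{21 + 7 \cdot 38}{7607} + \frac{9411}{18793} = \left(21 + 266\right) \frac{1}{7607} + 9411 \cdot \frac{1}{18793} = 287 \cdot \frac{1}{7607} + \frac{9411}{18793} = \frac{287}{7607} + \frac{9411}{18793} = \frac{76983068}{142958351}$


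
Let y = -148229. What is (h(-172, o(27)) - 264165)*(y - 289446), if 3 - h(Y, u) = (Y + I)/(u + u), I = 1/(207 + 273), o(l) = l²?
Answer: 16182687494890735/139968 ≈ 1.1562e+11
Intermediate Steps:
I = 1/480 ≈ 0.0020833
h(Y, u) = 3 - (1/480 + Y)/(2*u) (h(Y, u) = 3 - (Y + 1/480)/(u + u) = 3 - (1/480 + Y)/(2*u))
(h(-172, o(27)) - 264165)*(y - 289446) = ((-1 - 480*(-172) + 2880*27²)/(960*(27²)) - 264165)*(-148229 - 289446) = ((1/960)*(-1 + 82560 + 2880*729)/729 - 264165)*(-437675) = ((1/960)*(1/729)*(-1 + 82560 + 2099520) - 264165)*(-437675) = ((1/960)*(1/729)*2182079 - 264165)*(-437675) = (2182079/699840 - 264165)*(-437675) = -184871051521/699840*(-437675) = 16182687494890735/139968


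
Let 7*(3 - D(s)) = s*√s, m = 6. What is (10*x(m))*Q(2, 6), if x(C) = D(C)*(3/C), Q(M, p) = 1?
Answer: 15 - 30*√6/7 ≈ 4.5022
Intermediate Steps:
D(s) = 3 - s^(3/2)/7 (D(s) = 3 - s*√s/7 = 3 - s^(3/2)/7)
x(C) = 3*(3 - C^(3/2)/7)/C (x(C) = (3 - C^(3/2)/7)*(3/C) = 3*(3 - C^(3/2)/7)/C)
(10*x(m))*Q(2, 6) = (10*((3/7)*(21 - 6^(3/2))/6))*1 = (10*((3/7)*(⅙)*(21 - 6*√6)))*1 = (10*(3/2 - 3*√6/7))*1 = (15 - 30*√6/7)*1 = 15 - 30*√6/7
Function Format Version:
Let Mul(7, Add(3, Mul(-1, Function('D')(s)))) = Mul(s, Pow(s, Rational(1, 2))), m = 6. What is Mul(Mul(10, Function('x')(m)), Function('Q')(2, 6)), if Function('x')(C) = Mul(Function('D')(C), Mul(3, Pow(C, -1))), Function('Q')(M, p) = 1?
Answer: Add(15, Mul(Rational(-30, 7), Pow(6, Rational(1, 2)))) ≈ 4.5022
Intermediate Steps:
Function('D')(s) = Add(3, Mul(Rational(-1, 7), Pow(s, Rational(3, 2)))) (Function('D')(s) = Add(3, Mul(Rational(-1, 7), Mul(s, Pow(s, Rational(1, 2))))) = Add(3, Mul(Rational(-1, 7), Pow(s, Rational(3, 2)))))
Function('x')(C) = Mul(3, Pow(C, -1), Add(3, Mul(Rational(-1, 7), Pow(C, Rational(3, 2))))) (Function('x')(C) = Mul(Add(3, Mul(Rational(-1, 7), Pow(C, Rational(3, 2)))), Mul(3, Pow(C, -1))) = Mul(3, Pow(C, -1), Add(3, Mul(Rational(-1, 7), Pow(C, Rational(3, 2))))))
Mul(Mul(10, Function('x')(m)), Function('Q')(2, 6)) = Mul(Mul(10, Mul(Rational(3, 7), Pow(6, -1), Add(21, Mul(-1, Pow(6, Rational(3, 2)))))), 1) = Mul(Mul(10, Mul(Rational(3, 7), Rational(1, 6), Add(21, Mul(-1, Mul(6, Pow(6, Rational(1, 2))))))), 1) = Mul(Mul(10, Mul(Rational(3, 7), Rational(1, 6), Add(21, Mul(-6, Pow(6, Rational(1, 2)))))), 1) = Mul(Mul(10, Add(Rational(3, 2), Mul(Rational(-3, 7), Pow(6, Rational(1, 2))))), 1) = Mul(Add(15, Mul(Rational(-30, 7), Pow(6, Rational(1, 2)))), 1) = Add(15, Mul(Rational(-30, 7), Pow(6, Rational(1, 2))))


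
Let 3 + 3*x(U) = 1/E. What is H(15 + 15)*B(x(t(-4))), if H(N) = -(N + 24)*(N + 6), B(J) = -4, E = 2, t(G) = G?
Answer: 7776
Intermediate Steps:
x(U) = -⅚ (x(U) = -1 + (⅓)/2 = -1 + (⅓)*(½) = -1 + ⅙ = -⅚)
H(N) = -(6 + N)*(24 + N) (H(N) = -(24 + N)*(6 + N) = -(6 + N)*(24 + N))
H(15 + 15)*B(x(t(-4))) = (-144 - (15 + 15)² - 30*(15 + 15))*(-4) = (-144 - 1*30² - 30*30)*(-4) = (-144 - 1*900 - 900)*(-4) = (-144 - 900 - 900)*(-4) = -1944*(-4) = 7776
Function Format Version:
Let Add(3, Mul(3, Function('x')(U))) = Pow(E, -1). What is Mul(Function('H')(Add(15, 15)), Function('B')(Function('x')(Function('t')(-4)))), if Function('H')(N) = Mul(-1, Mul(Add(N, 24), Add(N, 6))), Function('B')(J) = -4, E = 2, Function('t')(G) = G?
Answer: 7776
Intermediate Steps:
Function('x')(U) = Rational(-5, 6) (Function('x')(U) = Add(-1, Mul(Rational(1, 3), Pow(2, -1))) = Add(-1, Mul(Rational(1, 3), Rational(1, 2))) = Add(-1, Rational(1, 6)) = Rational(-5, 6))
Function('H')(N) = Mul(-1, Add(6, N), Add(24, N)) (Function('H')(N) = Mul(-1, Mul(Add(24, N), Add(6, N))) = Mul(-1, Mul(Add(6, N), Add(24, N))) = Mul(-1, Add(6, N), Add(24, N)))
Mul(Function('H')(Add(15, 15)), Function('B')(Function('x')(Function('t')(-4)))) = Mul(Add(-144, Mul(-1, Pow(Add(15, 15), 2)), Mul(-30, Add(15, 15))), -4) = Mul(Add(-144, Mul(-1, Pow(30, 2)), Mul(-30, 30)), -4) = Mul(Add(-144, Mul(-1, 900), -900), -4) = Mul(Add(-144, -900, -900), -4) = Mul(-1944, -4) = 7776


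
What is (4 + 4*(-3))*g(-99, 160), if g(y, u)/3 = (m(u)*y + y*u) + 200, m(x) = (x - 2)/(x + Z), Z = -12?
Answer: 13982172/37 ≈ 3.7790e+5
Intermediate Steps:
m(x) = (-2 + x)/(-12 + x) (m(x) = (x - 2)/(x - 12) = (-2 + x)/(-12 + x))
g(y, u) = 600 + 3*u*y + 3*y*(-2 + u)/(-12 + u) (g(y, u) = 3*((((-2 + u)/(-12 + u))*y + y*u) + 200) = 3*((y*(-2 + u)/(-12 + u) + u*y) + 200) = 3*((u*y + y*(-2 + u)/(-12 + u)) + 200) = 3*(200 + u*y + y*(-2 + u)/(-12 + u)) = 600 + 3*u*y + 3*y*(-2 + u)/(-12 + u))
(4 + 4*(-3))*g(-99, 160) = (4 + 4*(-3))*(3*(-99*(-2 + 160) + (-12 + 160)*(200 + 160*(-99)))/(-12 + 160)) = (4 - 12)*(3*(-99*158 + 148*(200 - 15840))/148) = -24*(-15642 + 148*(-15640))/148 = -24*(-15642 - 2314720)/148 = -24*(-2330362)/148 = -8*(-3495543/74) = 13982172/37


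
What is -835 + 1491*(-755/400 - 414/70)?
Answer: -997397/80 ≈ -12467.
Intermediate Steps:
-835 + 1491*(-755/400 - 414/70) = -835 + 1491*(-755*1/400 - 414*1/70) = -835 + 1491*(-151/80 - 207/35) = -835 + 1491*(-4369/560) = -835 - 930597/80 = -997397/80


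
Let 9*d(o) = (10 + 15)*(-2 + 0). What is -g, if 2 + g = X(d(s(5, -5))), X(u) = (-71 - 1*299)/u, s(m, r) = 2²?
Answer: -323/5 ≈ -64.600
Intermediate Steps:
s(m, r) = 4
d(o) = -50/9 (d(o) = ((10 + 15)*(-2 + 0))/9 = (25*(-2))/9 = (⅑)*(-50) = -50/9)
X(u) = -370/u (X(u) = (-71 - 299)/u = -370/u)
g = 323/5 (g = -2 - 370/(-50/9) = -2 - 370*(-9/50) = -2 + 333/5 = 323/5 ≈ 64.600)
-g = -1*323/5 = -323/5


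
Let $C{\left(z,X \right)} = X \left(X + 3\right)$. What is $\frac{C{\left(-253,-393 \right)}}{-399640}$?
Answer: $- \frac{15327}{39964} \approx -0.38352$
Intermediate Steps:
$C{\left(z,X \right)} = X \left(3 + X\right)$
$\frac{C{\left(-253,-393 \right)}}{-399640} = \frac{\left(-393\right) \left(3 - 393\right)}{-399640} = \left(-393\right) \left(-390\right) \left(- \frac{1}{399640}\right) = 153270 \left(- \frac{1}{399640}\right) = - \frac{15327}{39964}$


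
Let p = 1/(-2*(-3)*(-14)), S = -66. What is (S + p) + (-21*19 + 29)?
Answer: -36625/84 ≈ -436.01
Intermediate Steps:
p = -1/84 (p = 1/(6*(-14)) = 1/(-84) = -1/84 ≈ -0.011905)
(S + p) + (-21*19 + 29) = (-66 - 1/84) + (-21*19 + 29) = -5545/84 + (-399 + 29) = -5545/84 - 370 = -36625/84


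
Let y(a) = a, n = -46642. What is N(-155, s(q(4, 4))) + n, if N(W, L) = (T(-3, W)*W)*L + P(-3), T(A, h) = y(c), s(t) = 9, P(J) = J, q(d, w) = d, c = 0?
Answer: -46645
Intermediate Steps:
T(A, h) = 0
N(W, L) = -3 (N(W, L) = (0*W)*L - 3 = 0*L - 3 = 0 - 3 = -3)
N(-155, s(q(4, 4))) + n = -3 - 46642 = -46645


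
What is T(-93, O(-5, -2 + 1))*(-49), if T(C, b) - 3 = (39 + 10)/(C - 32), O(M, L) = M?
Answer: -15974/125 ≈ -127.79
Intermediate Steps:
T(C, b) = 3 + 49/(-32 + C) (T(C, b) = 3 + (39 + 10)/(C - 32) = 3 + 49/(-32 + C))
T(-93, O(-5, -2 + 1))*(-49) = ((-47 + 3*(-93))/(-32 - 93))*(-49) = ((-47 - 279)/(-125))*(-49) = -1/125*(-326)*(-49) = (326/125)*(-49) = -15974/125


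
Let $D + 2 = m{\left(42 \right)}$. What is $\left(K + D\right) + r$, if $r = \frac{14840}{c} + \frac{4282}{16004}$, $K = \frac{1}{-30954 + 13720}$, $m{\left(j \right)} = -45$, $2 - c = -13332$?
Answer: $- \frac{10485910568027}{229855605539} \approx -45.62$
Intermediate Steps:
$c = 13334$ ($c = 2 - -13332 = 2 + 13332 = 13334$)
$D = -47$ ($D = -2 - 45 = -47$)
$K = - \frac{1}{17234}$ ($K = \frac{1}{-17234} = - \frac{1}{17234} \approx -5.8025 \cdot 10^{-5}$)
$r = \frac{73648887}{53349334}$ ($r = \frac{14840}{13334} + \frac{4282}{16004} = 14840 \cdot \frac{1}{13334} + 4282 \cdot \frac{1}{16004} = \frac{7420}{6667} + \frac{2141}{8002} = \frac{73648887}{53349334} \approx 1.3805$)
$\left(K + D\right) + r = \left(- \frac{1}{17234} - 47\right) + \frac{73648887}{53349334} = - \frac{809999}{17234} + \frac{73648887}{53349334} = - \frac{10485910568027}{229855605539}$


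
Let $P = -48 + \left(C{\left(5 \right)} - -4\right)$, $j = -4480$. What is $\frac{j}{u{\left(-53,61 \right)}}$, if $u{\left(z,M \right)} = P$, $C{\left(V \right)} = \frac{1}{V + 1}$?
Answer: $\frac{26880}{263} \approx 102.21$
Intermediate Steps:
$C{\left(V \right)} = \frac{1}{1 + V}$
$P = - \frac{263}{6}$ ($P = -48 + \left(\frac{1}{1 + 5} - -4\right) = -48 + \left(\frac{1}{6} + 4\right) = -48 + \frac{25}{6} = - \frac{263}{6} \approx -43.833$)
$u{\left(z,M \right)} = - \frac{263}{6}$
$\frac{j}{u{\left(-53,61 \right)}} = - \frac{4480}{- \frac{263}{6}} = \left(-4480\right) \left(- \frac{6}{263}\right) = \frac{26880}{263}$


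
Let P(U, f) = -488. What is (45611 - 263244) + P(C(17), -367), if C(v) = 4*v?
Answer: -218121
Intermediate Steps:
(45611 - 263244) + P(C(17), -367) = (45611 - 263244) - 488 = -217633 - 488 = -218121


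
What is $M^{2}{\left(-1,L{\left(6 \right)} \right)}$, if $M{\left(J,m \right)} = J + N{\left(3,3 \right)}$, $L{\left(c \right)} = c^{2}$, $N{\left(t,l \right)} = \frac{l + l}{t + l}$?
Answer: $0$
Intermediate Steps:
$N{\left(t,l \right)} = \frac{2 l}{l + t}$
$M{\left(J,m \right)} = 1 + J$ ($M{\left(J,m \right)} = J + 2 \cdot 3 \frac{1}{3 + 3} = J + 2 \cdot 3 \cdot \frac{1}{6} = J + 1 = 1 + J$)
$M^{2}{\left(-1,L{\left(6 \right)} \right)} = \left(1 - 1\right)^{2} = 0^{2} = 0$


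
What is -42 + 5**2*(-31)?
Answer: -817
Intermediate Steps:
-42 + 5**2*(-31) = -42 + 25*(-31) = -42 - 775 = -817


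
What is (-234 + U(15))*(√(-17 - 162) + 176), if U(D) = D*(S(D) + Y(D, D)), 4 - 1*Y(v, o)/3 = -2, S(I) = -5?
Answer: -6864 - 39*I*√179 ≈ -6864.0 - 521.78*I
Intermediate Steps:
Y(v, o) = 18 (Y(v, o) = 12 - 3*(-2) = 12 + 6 = 18)
U(D) = 13*D (U(D) = D*(-5 + 18) = D*13 = 13*D)
(-234 + U(15))*(√(-17 - 162) + 176) = (-234 + 13*15)*(√(-17 - 162) + 176) = (-234 + 195)*(√(-179) + 176) = -39*(I*√179 + 176) = -39*(176 + I*√179) = -6864 - 39*I*√179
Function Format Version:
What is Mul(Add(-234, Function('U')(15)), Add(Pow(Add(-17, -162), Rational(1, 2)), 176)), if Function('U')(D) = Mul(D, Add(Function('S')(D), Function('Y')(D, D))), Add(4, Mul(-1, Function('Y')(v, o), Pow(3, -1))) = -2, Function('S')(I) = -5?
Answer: Add(-6864, Mul(-39, I, Pow(179, Rational(1, 2)))) ≈ Add(-6864.0, Mul(-521.78, I))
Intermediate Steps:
Function('Y')(v, o) = 18 (Function('Y')(v, o) = Add(12, Mul(-3, -2)) = Add(12, 6) = 18)
Function('U')(D) = Mul(13, D) (Function('U')(D) = Mul(D, Add(-5, 18)) = Mul(D, 13) = Mul(13, D))
Mul(Add(-234, Function('U')(15)), Add(Pow(Add(-17, -162), Rational(1, 2)), 176)) = Mul(Add(-234, Mul(13, 15)), Add(Pow(Add(-17, -162), Rational(1, 2)), 176)) = Mul(Add(-234, 195), Add(Pow(-179, Rational(1, 2)), 176)) = Mul(-39, Add(Mul(I, Pow(179, Rational(1, 2))), 176)) = Mul(-39, Add(176, Mul(I, Pow(179, Rational(1, 2))))) = Add(-6864, Mul(-39, I, Pow(179, Rational(1, 2))))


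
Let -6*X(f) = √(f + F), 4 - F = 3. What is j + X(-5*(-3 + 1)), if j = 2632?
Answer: 2632 - √11/6 ≈ 2631.4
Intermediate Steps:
F = 1 (F = 4 - 1*3 = 4 - 3 = 1)
X(f) = -√(1 + f)/6 (X(f) = -√(f + 1)/6 = -√(1 + f)/6)
j + X(-5*(-3 + 1)) = 2632 - √(1 - 5*(-3 + 1))/6 = 2632 - √(1 - 5*(-2))/6 = 2632 - √(1 + 10)/6 = 2632 - √11/6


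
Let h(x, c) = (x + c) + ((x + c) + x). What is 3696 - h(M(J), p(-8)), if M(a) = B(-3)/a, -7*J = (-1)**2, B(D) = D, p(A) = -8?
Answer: 3649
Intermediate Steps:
J = -1/7 (J = -1/7*(-1)**2 = -1/7*1 = -1/7 ≈ -0.14286)
M(a) = -3/a
h(x, c) = 2*c + 3*x (h(x, c) = (c + x) + ((c + x) + x) = (c + x) + (c + 2*x) = 2*c + 3*x)
3696 - h(M(J), p(-8)) = 3696 - (2*(-8) + 3*(-3/(-1/7))) = 3696 - (-16 + 3*(-3*(-7))) = 3696 - (-16 + 3*21) = 3696 - (-16 + 63) = 3696 - 1*47 = 3696 - 47 = 3649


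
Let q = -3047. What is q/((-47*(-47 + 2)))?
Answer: -3047/2115 ≈ -1.4407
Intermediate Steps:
q/((-47*(-47 + 2))) = -3047*(-1/(47*(-47 + 2))) = -3047/((-47*(-45))) = -3047/2115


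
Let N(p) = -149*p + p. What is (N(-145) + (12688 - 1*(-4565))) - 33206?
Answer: 5507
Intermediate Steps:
N(p) = -148*p
(N(-145) + (12688 - 1*(-4565))) - 33206 = (-148*(-145) + (12688 - 1*(-4565))) - 33206 = (21460 + (12688 + 4565)) - 33206 = (21460 + 17253) - 33206 = 38713 - 33206 = 5507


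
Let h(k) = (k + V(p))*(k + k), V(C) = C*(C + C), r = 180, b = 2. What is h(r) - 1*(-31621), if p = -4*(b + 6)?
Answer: 833701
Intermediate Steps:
p = -32 (p = -4*(2 + 6) = -4*8 = -32)
V(C) = 2*C**2 (V(C) = C*(2*C) = 2*C**2)
h(k) = 2*k*(2048 + k) (h(k) = (k + 2*(-32)**2)*(k + k) = (k + 2*1024)*(2*k) = (k + 2048)*(2*k) = (2048 + k)*(2*k) = 2*k*(2048 + k))
h(r) - 1*(-31621) = 2*180*(2048 + 180) - 1*(-31621) = 2*180*2228 + 31621 = 802080 + 31621 = 833701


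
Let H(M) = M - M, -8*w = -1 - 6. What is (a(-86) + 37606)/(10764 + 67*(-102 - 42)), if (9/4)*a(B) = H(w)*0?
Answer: 18803/558 ≈ 33.697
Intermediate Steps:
w = 7/8 (w = -(-1 - 6)/8 = -⅛*(-7) = 7/8 ≈ 0.87500)
H(M) = 0
a(B) = 0 (a(B) = 4*(0*0)/9 = (4/9)*0 = 0)
(a(-86) + 37606)/(10764 + 67*(-102 - 42)) = (0 + 37606)/(10764 + 67*(-102 - 42)) = 37606/(10764 + 67*(-144)) = 37606/(10764 - 9648) = 37606/1116 = 37606*(1/1116) = 18803/558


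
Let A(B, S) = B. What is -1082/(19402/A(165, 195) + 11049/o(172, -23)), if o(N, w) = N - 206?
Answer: 6070020/1163417 ≈ 5.2174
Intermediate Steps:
o(N, w) = -206 + N
-1082/(19402/A(165, 195) + 11049/o(172, -23)) = -1082/(19402/165 + 11049/(-206 + 172)) = -1082/(19402*(1/165) + 11049/(-34)) = -1082/(19402/165 + 11049*(-1/34)) = -1082/(19402/165 - 11049/34) = -1082/(-1163417/5610) = -1082*(-5610/1163417) = 6070020/1163417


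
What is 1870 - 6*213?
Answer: 592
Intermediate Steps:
1870 - 6*213 = 1870 - 1278 = 592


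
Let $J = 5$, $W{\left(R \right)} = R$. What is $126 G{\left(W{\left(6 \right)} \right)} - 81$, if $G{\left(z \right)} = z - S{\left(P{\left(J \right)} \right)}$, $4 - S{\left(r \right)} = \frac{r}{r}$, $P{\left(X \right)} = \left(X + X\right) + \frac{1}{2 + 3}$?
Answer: $297$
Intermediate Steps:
$P{\left(X \right)} = \frac{1}{5} + 2 X$ ($P{\left(X \right)} = 2 X + \frac{1}{5} = \frac{1}{5} + 2 X$)
$S{\left(r \right)} = 3$ ($S{\left(r \right)} = 4 - \frac{r}{r} = 4 - 1 = 3$)
$G{\left(z \right)} = -3 + z$ ($G{\left(z \right)} = z - 3 = -3 + z$)
$126 G{\left(W{\left(6 \right)} \right)} - 81 = 126 \left(-3 + 6\right) - 81 = 126 \cdot 3 - 81 = 378 - 81 = 297$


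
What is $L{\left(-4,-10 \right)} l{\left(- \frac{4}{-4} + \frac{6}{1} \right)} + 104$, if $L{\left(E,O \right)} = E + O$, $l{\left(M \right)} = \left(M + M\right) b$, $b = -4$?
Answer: $888$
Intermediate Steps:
$l{\left(M \right)} = - 8 M$ ($l{\left(M \right)} = \left(M + M\right) \left(-4\right) = 2 M \left(-4\right) = - 8 M$)
$L{\left(-4,-10 \right)} l{\left(- \frac{4}{-4} + \frac{6}{1} \right)} + 104 = \left(-4 - 10\right) \left(- 8 \left(- \frac{4}{-4} + \frac{6}{1}\right)\right) + 104 = - 14 \left(- 8 \left(\left(-4\right) \left(- \frac{1}{4}\right) + 6 \cdot 1\right)\right) + 104 = - 14 \left(- 8 \left(1 + 6\right)\right) + 104 = - 14 \left(\left(-8\right) 7\right) + 104 = \left(-14\right) \left(-56\right) + 104 = 784 + 104 = 888$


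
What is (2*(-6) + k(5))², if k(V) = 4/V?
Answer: 3136/25 ≈ 125.44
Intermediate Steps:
(2*(-6) + k(5))² = (2*(-6) + 4/5)² = (-12 + 4*(⅕))² = (-12 + ⅘)² = (-56/5)² = 3136/25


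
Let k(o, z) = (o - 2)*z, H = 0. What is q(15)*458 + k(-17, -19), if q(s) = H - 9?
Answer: -3761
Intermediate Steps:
k(o, z) = z*(-2 + o) (k(o, z) = (-2 + o)*z = z*(-2 + o))
q(s) = -9 (q(s) = 0 - 9 = -9)
q(15)*458 + k(-17, -19) = -9*458 - 19*(-2 - 17) = -4122 - 19*(-19) = -4122 + 361 = -3761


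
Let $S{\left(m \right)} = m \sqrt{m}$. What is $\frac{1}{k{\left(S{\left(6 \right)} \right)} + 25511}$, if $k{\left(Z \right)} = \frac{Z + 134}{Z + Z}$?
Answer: $\frac{5510484}{140580708077} - \frac{402 \sqrt{6}}{140580708077} \approx 3.9191 \cdot 10^{-5}$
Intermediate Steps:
$S{\left(m \right)} = m^{\frac{3}{2}}$
$k{\left(Z \right)} = \frac{134 + Z}{2 Z}$
$\frac{1}{k{\left(S{\left(6 \right)} \right)} + 25511} = \frac{1}{\frac{134 + 6^{\frac{3}{2}}}{2 \cdot 6^{\frac{3}{2}}} + 25511} = \frac{1}{\frac{134 + 6 \sqrt{6}}{2 \cdot 6 \sqrt{6}} + 25511} = \frac{1}{\frac{\frac{\sqrt{6}}{36} \left(134 + 6 \sqrt{6}\right)}{2} + 25511} = \frac{1}{\frac{\sqrt{6} \left(134 + 6 \sqrt{6}\right)}{72} + 25511} = \frac{1}{25511 + \frac{\sqrt{6} \left(134 + 6 \sqrt{6}\right)}{72}}$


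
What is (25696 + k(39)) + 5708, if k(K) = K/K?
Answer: 31405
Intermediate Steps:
k(K) = 1
(25696 + k(39)) + 5708 = (25696 + 1) + 5708 = 25697 + 5708 = 31405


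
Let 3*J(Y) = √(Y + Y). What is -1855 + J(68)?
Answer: -1855 + 2*√34/3 ≈ -1851.1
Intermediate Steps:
J(Y) = √2*√Y/3 (J(Y) = √(Y + Y)/3 = √(2*Y)/3 = (√2*√Y)/3 = √2*√Y/3)
-1855 + J(68) = -1855 + √2*√68/3 = -1855 + √2*(2*√17)/3 = -1855 + 2*√34/3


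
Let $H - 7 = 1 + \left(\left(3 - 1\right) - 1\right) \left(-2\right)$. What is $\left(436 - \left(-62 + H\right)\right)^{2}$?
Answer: $242064$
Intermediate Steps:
$H = 6$ ($H = 7 + \left(1 + \left(\left(3 - 1\right) - 1\right) \left(-2\right)\right) = 7 + \left(1 + \left(2 - 1\right) \left(-2\right)\right) = 7 + \left(1 + 1 \left(-2\right)\right) = 7 + \left(1 - 2\right) = 7 - 1 = 6$)
$\left(436 - \left(-62 + H\right)\right)^{2} = \left(436 - -56\right)^{2} = \left(436 + \left(\left(-24 + 86\right) - 6\right)\right)^{2} = \left(436 + \left(62 - 6\right)\right)^{2} = \left(436 + 56\right)^{2} = 492^{2} = 242064$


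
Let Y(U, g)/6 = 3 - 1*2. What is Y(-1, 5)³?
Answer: 216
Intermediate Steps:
Y(U, g) = 6 (Y(U, g) = 6*(3 - 1*2) = 6*(3 - 2) = 6*1 = 6)
Y(-1, 5)³ = 6³ = 216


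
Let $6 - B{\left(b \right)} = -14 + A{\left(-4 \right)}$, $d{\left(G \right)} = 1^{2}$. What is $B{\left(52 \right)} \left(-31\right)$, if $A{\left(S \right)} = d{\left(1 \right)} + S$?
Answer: $-713$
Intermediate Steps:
$d{\left(G \right)} = 1$
$A{\left(S \right)} = 1 + S$
$B{\left(b \right)} = 23$ ($B{\left(b \right)} = 6 - \left(-14 + \left(1 - 4\right)\right) = 6 - \left(-14 - 3\right) = 6 - -17 = 6 + 17 = 23$)
$B{\left(52 \right)} \left(-31\right) = 23 \left(-31\right) = -713$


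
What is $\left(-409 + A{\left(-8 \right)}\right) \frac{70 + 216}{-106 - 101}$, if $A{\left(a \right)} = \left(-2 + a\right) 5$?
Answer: $\frac{14586}{23} \approx 634.17$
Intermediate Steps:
$A{\left(a \right)} = -10 + 5 a$
$\left(-409 + A{\left(-8 \right)}\right) \frac{70 + 216}{-106 - 101} = \left(-409 + \left(-10 + 5 \left(-8\right)\right)\right) \frac{70 + 216}{-106 - 101} = \left(-409 - 50\right) \frac{286}{-207} = \left(-409 - 50\right) 286 \left(- \frac{1}{207}\right) = \left(-459\right) \left(- \frac{286}{207}\right) = \frac{14586}{23}$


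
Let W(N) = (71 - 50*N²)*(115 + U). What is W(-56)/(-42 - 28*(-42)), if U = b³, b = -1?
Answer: -992617/63 ≈ -15756.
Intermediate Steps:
U = -1 (U = (-1)³ = -1)
W(N) = 8094 - 5700*N² (W(N) = (71 - 50*N²)*(115 - 1) = (71 - 50*N²)*114 = 8094 - 5700*N²)
W(-56)/(-42 - 28*(-42)) = (8094 - 5700*(-56)²)/(-42 - 28*(-42)) = (8094 - 5700*3136)/(-42 + 1176) = (8094 - 17875200)/1134 = -17867106*1/1134 = -992617/63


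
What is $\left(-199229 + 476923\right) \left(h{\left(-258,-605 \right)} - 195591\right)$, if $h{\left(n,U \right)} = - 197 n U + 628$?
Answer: $-8593155577942$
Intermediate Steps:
$h{\left(n,U \right)} = 628 - 197 U n$ ($h{\left(n,U \right)} = - 197 U n + 628 = 628 - 197 U n$)
$\left(-199229 + 476923\right) \left(h{\left(-258,-605 \right)} - 195591\right) = \left(-199229 + 476923\right) \left(\left(628 - \left(-119185\right) \left(-258\right)\right) - 195591\right) = 277694 \left(\left(628 - 30749730\right) - 195591\right) = 277694 \left(-30749102 - 195591\right) = 277694 \left(-30944693\right) = -8593155577942$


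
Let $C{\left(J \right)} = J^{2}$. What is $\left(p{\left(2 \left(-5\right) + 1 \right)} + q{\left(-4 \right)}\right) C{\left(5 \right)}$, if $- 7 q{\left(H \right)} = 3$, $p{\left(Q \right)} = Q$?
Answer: $- \frac{1650}{7} \approx -235.71$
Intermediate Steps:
$q{\left(H \right)} = - \frac{3}{7}$ ($q{\left(H \right)} = \left(- \frac{1}{7}\right) 3 = - \frac{3}{7}$)
$\left(p{\left(2 \left(-5\right) + 1 \right)} + q{\left(-4 \right)}\right) C{\left(5 \right)} = \left(\left(2 \left(-5\right) + 1\right) - \frac{3}{7}\right) 5^{2} = \left(\left(-10 + 1\right) - \frac{3}{7}\right) 25 = \left(-9 - \frac{3}{7}\right) 25 = \left(- \frac{66}{7}\right) 25 = - \frac{1650}{7}$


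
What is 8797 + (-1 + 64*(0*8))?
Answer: 8796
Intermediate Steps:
8797 + (-1 + 64*(0*8)) = 8797 + (-1 + 64*0) = 8797 + (-1 + 0) = 8797 - 1 = 8796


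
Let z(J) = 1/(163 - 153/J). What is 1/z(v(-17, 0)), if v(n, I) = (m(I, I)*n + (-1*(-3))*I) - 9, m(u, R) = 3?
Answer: 3311/20 ≈ 165.55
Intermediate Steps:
v(n, I) = -9 + 3*I + 3*n (v(n, I) = (3*n + (-1*(-3))*I) - 9 = (3*n + 3*I) - 9 = (3*I + 3*n) - 9 = -9 + 3*I + 3*n)
1/z(v(-17, 0)) = 1/((-9 + 3*0 + 3*(-17))/(-153 + 163*(-9 + 3*0 + 3*(-17)))) = 1/((-9 + 0 - 51)/(-153 + 163*(-9 + 0 - 51))) = 1/(-60/(-153 + 163*(-60))) = 1/(-60/(-153 - 9780)) = 1/(-60/(-9933)) = 1/(-60*(-1/9933)) = 1/(20/3311) = 3311/20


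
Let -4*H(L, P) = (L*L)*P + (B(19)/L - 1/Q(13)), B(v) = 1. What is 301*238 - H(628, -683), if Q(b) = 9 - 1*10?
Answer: -168980807531/2512 ≈ -6.7269e+7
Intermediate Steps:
Q(b) = -1 (Q(b) = 9 - 10 = -1)
H(L, P) = -1/4 - 1/(4*L) - P*L**2/4 (H(L, P) = -((L*L)*P + (1/L - 1/(-1)))/4 = -(L**2*P + (1/L - 1*(-1)))/4 = -(P*L**2 + (1/L + 1))/4 = -(P*L**2 + (1 + 1/L))/4 = -(1 + 1/L + P*L**2)/4 = -1/4 - 1/(4*L) - P*L**2/4)
301*238 - H(628, -683) = 301*238 - (-1 - 1*628 - 1*(-683)*628**3)/(4*628) = 71638 - (-1 - 628 - 1*(-683)*247673152)/(4*628) = 71638 - (-1 - 628 + 169160762816)/(4*628) = 71638 - 169160762187/(4*628) = 71638 - 1*169160762187/2512 = 71638 - 169160762187/2512 = -168980807531/2512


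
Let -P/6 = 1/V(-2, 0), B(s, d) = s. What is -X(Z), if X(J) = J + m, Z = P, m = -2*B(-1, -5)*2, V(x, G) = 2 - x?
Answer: -5/2 ≈ -2.5000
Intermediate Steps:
m = 4 (m = -2*(-1)*2 = 2*2 = 4)
P = -3/2 (P = -6/(2 - 1*(-2)) = -6/(2 + 2) = -6/4 = -6*¼ = -3/2 ≈ -1.5000)
Z = -3/2 ≈ -1.5000
X(J) = 4 + J (X(J) = J + 4 = 4 + J)
-X(Z) = -(4 - 3/2) = -1*5/2 = -5/2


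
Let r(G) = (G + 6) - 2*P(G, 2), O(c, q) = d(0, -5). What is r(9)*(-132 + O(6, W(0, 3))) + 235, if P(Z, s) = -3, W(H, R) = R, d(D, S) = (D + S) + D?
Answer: -2642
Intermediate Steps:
d(D, S) = S + 2*D
O(c, q) = -5 (O(c, q) = -5 + 2*0 = -5 + 0 = -5)
r(G) = 12 + G (r(G) = (G + 6) - 2*(-3) = (6 + G) + 6 = 12 + G)
r(9)*(-132 + O(6, W(0, 3))) + 235 = (12 + 9)*(-132 - 5) + 235 = 21*(-137) + 235 = -2877 + 235 = -2642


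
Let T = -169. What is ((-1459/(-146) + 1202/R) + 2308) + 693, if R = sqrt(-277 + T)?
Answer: 439605/146 - 601*I*sqrt(446)/223 ≈ 3011.0 - 56.916*I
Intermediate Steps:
R = I*sqrt(446) (R = sqrt(-277 - 169) = sqrt(-446) = I*sqrt(446) ≈ 21.119*I)
((-1459/(-146) + 1202/R) + 2308) + 693 = ((-1459/(-146) + 1202/((I*sqrt(446)))) + 2308) + 693 = ((-1459*(-1/146) + 1202*(-I*sqrt(446)/446)) + 2308) + 693 = ((1459/146 - 601*I*sqrt(446)/223) + 2308) + 693 = (338427/146 - 601*I*sqrt(446)/223) + 693 = 439605/146 - 601*I*sqrt(446)/223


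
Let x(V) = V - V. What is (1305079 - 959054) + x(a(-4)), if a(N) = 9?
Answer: 346025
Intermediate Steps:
x(V) = 0
(1305079 - 959054) + x(a(-4)) = (1305079 - 959054) + 0 = 346025 + 0 = 346025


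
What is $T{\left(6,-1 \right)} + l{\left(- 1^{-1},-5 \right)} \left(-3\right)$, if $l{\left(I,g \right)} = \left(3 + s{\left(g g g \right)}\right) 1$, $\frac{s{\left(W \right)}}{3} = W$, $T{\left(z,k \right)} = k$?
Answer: $1115$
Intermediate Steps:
$s{\left(W \right)} = 3 W$
$l{\left(I,g \right)} = 3 + 3 g^{3}$ ($l{\left(I,g \right)} = \left(3 + 3 g g g\right) 1 = \left(3 + 3 g^{2} g\right) 1 = \left(3 + 3 g^{3}\right) 1 = 3 + 3 g^{3}$)
$T{\left(6,-1 \right)} + l{\left(- 1^{-1},-5 \right)} \left(-3\right) = -1 + \left(3 + 3 \left(-5\right)^{3}\right) \left(-3\right) = -1 + \left(3 + 3 \left(-125\right)\right) \left(-3\right) = -1 + \left(3 - 375\right) \left(-3\right) = -1 - -1116 = -1 + 1116 = 1115$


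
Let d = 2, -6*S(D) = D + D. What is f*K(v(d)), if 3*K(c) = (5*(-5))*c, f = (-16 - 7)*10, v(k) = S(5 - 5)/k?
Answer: 0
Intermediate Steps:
S(D) = -D/3 (S(D) = -(D + D)/6 = -D/3)
v(k) = 0 (v(k) = (-(5 - 5)/3)/k = (-1/3*0)/k = 0/k = 0)
f = -230 (f = -23*10 = -230)
K(c) = -25*c/3 (K(c) = ((5*(-5))*c)/3 = (-25*c)/3 = -25*c/3)
f*K(v(d)) = -(-5750)*0/3 = -230*0 = 0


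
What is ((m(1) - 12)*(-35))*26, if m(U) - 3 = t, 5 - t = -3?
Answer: 910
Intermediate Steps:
t = 8 (t = 5 - 1*(-3) = 5 + 3 = 8)
m(U) = 11 (m(U) = 3 + 8 = 11)
((m(1) - 12)*(-35))*26 = ((11 - 12)*(-35))*26 = -1*(-35)*26 = 35*26 = 910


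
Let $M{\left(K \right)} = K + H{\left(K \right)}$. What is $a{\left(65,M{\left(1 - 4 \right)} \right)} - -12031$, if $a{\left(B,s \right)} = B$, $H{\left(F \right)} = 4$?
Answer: $12096$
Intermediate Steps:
$M{\left(K \right)} = 4 + K$ ($M{\left(K \right)} = K + 4 = 4 + K$)
$a{\left(65,M{\left(1 - 4 \right)} \right)} - -12031 = 65 - -12031 = 65 + 12031 = 12096$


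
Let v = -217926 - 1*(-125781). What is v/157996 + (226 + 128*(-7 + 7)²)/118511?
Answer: -10884488999/18724263956 ≈ -0.58130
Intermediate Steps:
v = -92145 (v = -217926 + 125781 = -92145)
v/157996 + (226 + 128*(-7 + 7)²)/118511 = -92145/157996 + (226 + 128*(-7 + 7)²)/118511 = -92145*1/157996 + (226 + 128*0²)*(1/118511) = -92145/157996 + (226 + 128*0)*(1/118511) = -92145/157996 + (226 + 0)*(1/118511) = -92145/157996 + 226*(1/118511) = -92145/157996 + 226/118511 = -10884488999/18724263956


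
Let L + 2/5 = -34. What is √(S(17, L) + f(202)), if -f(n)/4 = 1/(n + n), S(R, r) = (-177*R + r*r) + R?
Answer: I*√461250941/505 ≈ 42.528*I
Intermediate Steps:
L = -172/5 (L = -⅖ - 34 = -172/5 ≈ -34.400)
S(R, r) = r² - 176*R (S(R, r) = (-177*R + r²) + R = (r² - 177*R) + R = r² - 176*R)
f(n) = -2/n (f(n) = -4/(n + n) = -4*1/(2*n) = -2/n)
√(S(17, L) + f(202)) = √(((-172/5)² - 176*17) - 2/202) = √((29584/25 - 2992) - 2*1/202) = √(-45216/25 - 1/101) = √(-4566841/2525) = I*√461250941/505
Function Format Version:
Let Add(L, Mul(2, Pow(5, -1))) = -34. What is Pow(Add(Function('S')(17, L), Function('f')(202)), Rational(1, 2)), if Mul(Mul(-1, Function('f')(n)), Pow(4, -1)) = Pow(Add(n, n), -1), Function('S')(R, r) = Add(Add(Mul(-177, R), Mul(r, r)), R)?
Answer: Mul(Rational(1, 505), I, Pow(461250941, Rational(1, 2))) ≈ Mul(42.528, I)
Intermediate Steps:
L = Rational(-172, 5) (L = Add(Rational(-2, 5), -34) = Rational(-172, 5) ≈ -34.400)
Function('S')(R, r) = Add(Pow(r, 2), Mul(-176, R)) (Function('S')(R, r) = Add(Add(Mul(-177, R), Pow(r, 2)), R) = Add(Add(Pow(r, 2), Mul(-177, R)), R) = Add(Pow(r, 2), Mul(-176, R)))
Function('f')(n) = Mul(-2, Pow(n, -1)) (Function('f')(n) = Mul(-4, Pow(Add(n, n), -1)) = Mul(-4, Pow(Mul(2, n), -1)) = Mul(-4, Mul(Rational(1, 2), Pow(n, -1))) = Mul(-2, Pow(n, -1)))
Pow(Add(Function('S')(17, L), Function('f')(202)), Rational(1, 2)) = Pow(Add(Add(Pow(Rational(-172, 5), 2), Mul(-176, 17)), Mul(-2, Pow(202, -1))), Rational(1, 2)) = Pow(Add(Add(Rational(29584, 25), -2992), Mul(-2, Rational(1, 202))), Rational(1, 2)) = Pow(Add(Rational(-45216, 25), Rational(-1, 101)), Rational(1, 2)) = Pow(Rational(-4566841, 2525), Rational(1, 2)) = Mul(Rational(1, 505), I, Pow(461250941, Rational(1, 2)))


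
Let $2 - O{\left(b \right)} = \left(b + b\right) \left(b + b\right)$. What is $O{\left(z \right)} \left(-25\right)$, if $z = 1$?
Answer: $50$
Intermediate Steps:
$O{\left(b \right)} = 2 - 4 b^{2}$ ($O{\left(b \right)} = 2 - \left(b + b\right) \left(b + b\right) = 2 - 2 b 2 b = 2 - 4 b^{2}$)
$O{\left(z \right)} \left(-25\right) = \left(2 - 4 \cdot 1^{2}\right) \left(-25\right) = \left(2 - 4\right) \left(-25\right) = \left(-2\right) \left(-25\right) = 50$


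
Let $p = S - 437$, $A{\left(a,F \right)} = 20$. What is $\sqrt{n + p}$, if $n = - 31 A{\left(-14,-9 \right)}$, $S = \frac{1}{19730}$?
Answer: $\frac{19 i \sqrt{1139782370}}{19730} \approx 32.512 i$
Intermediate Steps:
$S = \frac{1}{19730} \approx 5.0684 \cdot 10^{-5}$
$n = -620$ ($n = \left(-31\right) 20 = -620$)
$p = - \frac{8622009}{19730}$ ($p = \frac{1}{19730} - 437 = - \frac{8622009}{19730} \approx -437.0$)
$\sqrt{n + p} = \sqrt{-620 - \frac{8622009}{19730}} = \sqrt{- \frac{20854609}{19730}} = \frac{19 i \sqrt{1139782370}}{19730}$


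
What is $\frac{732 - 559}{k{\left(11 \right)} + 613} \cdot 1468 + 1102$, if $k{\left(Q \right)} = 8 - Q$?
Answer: $\frac{463092}{305} \approx 1518.3$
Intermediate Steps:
$\frac{732 - 559}{k{\left(11 \right)} + 613} \cdot 1468 + 1102 = \frac{732 - 559}{\left(8 - 11\right) + 613} \cdot 1468 + 1102 = \frac{173}{\left(8 - 11\right) + 613} \cdot 1468 + 1102 = \frac{173}{-3 + 613} \cdot 1468 + 1102 = \frac{173}{610} \cdot 1468 + 1102 = \frac{126982}{305} + 1102 = \frac{463092}{305}$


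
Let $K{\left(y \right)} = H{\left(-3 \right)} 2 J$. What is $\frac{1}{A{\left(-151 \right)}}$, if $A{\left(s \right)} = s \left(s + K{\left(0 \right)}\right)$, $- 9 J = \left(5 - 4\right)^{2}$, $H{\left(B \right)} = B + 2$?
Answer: $\frac{9}{204907} \approx 4.3922 \cdot 10^{-5}$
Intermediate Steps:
$H{\left(B \right)} = 2 + B$
$J = - \frac{1}{9}$ ($J = - \frac{\left(5 - 4\right)^{2}}{9} = - \frac{1^{2}}{9} = \left(- \frac{1}{9}\right) 1 = - \frac{1}{9} \approx -0.11111$)
$K{\left(y \right)} = \frac{2}{9}$ ($K{\left(y \right)} = \left(2 - 3\right) 2 \left(- \frac{1}{9}\right) = \left(-1\right) 2 \left(- \frac{1}{9}\right) = \left(-2\right) \left(- \frac{1}{9}\right) = \frac{2}{9}$)
$A{\left(s \right)} = s \left(\frac{2}{9} + s\right)$ ($A{\left(s \right)} = s \left(s + \frac{2}{9}\right) = s \left(\frac{2}{9} + s\right)$)
$\frac{1}{A{\left(-151 \right)}} = \frac{1}{\frac{1}{9} \left(-151\right) \left(2 + 9 \left(-151\right)\right)} = \frac{1}{\frac{1}{9} \left(-151\right) \left(2 - 1359\right)} = \frac{1}{\frac{1}{9} \left(-151\right) \left(-1357\right)} = \frac{1}{\frac{204907}{9}} = \frac{9}{204907}$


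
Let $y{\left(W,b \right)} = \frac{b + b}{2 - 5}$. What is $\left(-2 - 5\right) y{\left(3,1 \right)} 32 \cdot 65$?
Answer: $\frac{29120}{3} \approx 9706.7$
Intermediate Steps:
$y{\left(W,b \right)} = - \frac{2 b}{3}$ ($y{\left(W,b \right)} = \frac{2 b}{-3} = 2 b \left(- \frac{1}{3}\right) = - \frac{2 b}{3}$)
$\left(-2 - 5\right) y{\left(3,1 \right)} 32 \cdot 65 = \left(-2 - 5\right) \left(\left(- \frac{2}{3}\right) 1\right) 32 \cdot 65 = \left(-7\right) \left(- \frac{2}{3}\right) 32 \cdot 65 = \frac{14}{3} \cdot 32 \cdot 65 = \frac{448}{3} \cdot 65 = \frac{29120}{3}$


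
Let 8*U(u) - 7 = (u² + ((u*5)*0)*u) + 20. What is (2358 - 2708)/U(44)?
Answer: -2800/1963 ≈ -1.4264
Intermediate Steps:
U(u) = 27/8 + u²/8 (U(u) = 7/8 + ((u² + ((u*5)*0)*u) + 20)/8 = 7/8 + ((u² + ((5*u)*0)*u) + 20)/8 = 7/8 + ((u² + 0*u) + 20)/8 = 7/8 + ((u² + 0) + 20)/8 = 7/8 + (u² + 20)/8 = 7/8 + (20 + u²)/8 = 7/8 + (5/2 + u²/8) = 27/8 + u²/8)
(2358 - 2708)/U(44) = (2358 - 2708)/(27/8 + (⅛)*44²) = -350/(27/8 + (⅛)*1936) = -350/(27/8 + 242) = -350/1963/8 = -350*8/1963 = -2800/1963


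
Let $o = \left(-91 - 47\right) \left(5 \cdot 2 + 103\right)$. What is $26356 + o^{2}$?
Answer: $243199192$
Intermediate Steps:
$o = -15594$ ($o = - 138 \left(10 + 103\right) = \left(-138\right) 113 = -15594$)
$26356 + o^{2} = 26356 + \left(-15594\right)^{2} = 26356 + 243172836 = 243199192$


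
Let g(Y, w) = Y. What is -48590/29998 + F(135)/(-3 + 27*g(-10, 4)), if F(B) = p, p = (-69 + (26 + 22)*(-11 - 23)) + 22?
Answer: 18550786/4094727 ≈ 4.5304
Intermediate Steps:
p = -1679 (p = (-69 + 48*(-34)) + 22 = (-69 - 1632) + 22 = -1701 + 22 = -1679)
F(B) = -1679
-48590/29998 + F(135)/(-3 + 27*g(-10, 4)) = -48590/29998 - 1679/(-3 + 27*(-10)) = -48590*1/29998 - 1679/(-3 - 270) = -24295/14999 - 1679/(-273) = -24295/14999 - 1679*(-1/273) = -24295/14999 + 1679/273 = 18550786/4094727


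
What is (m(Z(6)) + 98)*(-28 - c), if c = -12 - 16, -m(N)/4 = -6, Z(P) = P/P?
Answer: 0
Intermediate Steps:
Z(P) = 1
m(N) = 24 (m(N) = -4*(-6) = 24)
c = -28
(m(Z(6)) + 98)*(-28 - c) = (24 + 98)*(-28 - 1*(-28)) = 122*(-28 + 28) = 122*0 = 0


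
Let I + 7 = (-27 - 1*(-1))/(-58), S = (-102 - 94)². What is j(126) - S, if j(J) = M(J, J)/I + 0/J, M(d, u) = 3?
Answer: -7299127/190 ≈ -38416.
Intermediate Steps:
S = 38416 (S = (-196)² = 38416)
I = -190/29 (I = -7 + (-27 - 1*(-1))/(-58) = -7 + (-27 + 1)*(-1/58) = -7 - 26*(-1/58) = -7 + 13/29 = -190/29 ≈ -6.5517)
j(J) = -87/190 (j(J) = 3/(-190/29) + 0/J = 3*(-29/190) + 0 = -87/190 + 0 = -87/190)
j(126) - S = -87/190 - 1*38416 = -87/190 - 38416 = -7299127/190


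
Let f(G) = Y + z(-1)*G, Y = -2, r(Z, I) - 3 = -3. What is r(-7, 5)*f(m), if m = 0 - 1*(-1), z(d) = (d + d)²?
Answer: 0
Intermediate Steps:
r(Z, I) = 0 (r(Z, I) = 3 - 3 = 0)
z(d) = 4*d² (z(d) = (2*d)² = 4*d²)
m = 1 (m = 0 + 1 = 1)
f(G) = -2 + 4*G (f(G) = -2 + (4*(-1)²)*G = -2 + (4*1)*G = -2 + 4*G)
r(-7, 5)*f(m) = 0*(-2 + 4*1) = 0*(-2 + 4) = 0*2 = 0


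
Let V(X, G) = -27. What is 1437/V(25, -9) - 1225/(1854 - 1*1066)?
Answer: -388477/7092 ≈ -54.777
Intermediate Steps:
1437/V(25, -9) - 1225/(1854 - 1*1066) = 1437/(-27) - 1225/(1854 - 1*1066) = 1437*(-1/27) - 1225/(1854 - 1066) = -479/9 - 1225/788 = -388477/7092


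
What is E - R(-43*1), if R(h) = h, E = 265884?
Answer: 265927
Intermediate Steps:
E - R(-43*1) = 265884 - (-43) = 265884 - 1*(-43) = 265884 + 43 = 265927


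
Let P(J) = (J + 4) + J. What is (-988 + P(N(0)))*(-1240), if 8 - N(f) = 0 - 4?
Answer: 1190400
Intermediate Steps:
N(f) = 12 (N(f) = 8 - (0 - 4) = 8 - 1*(-4) = 8 + 4 = 12)
P(J) = 4 + 2*J (P(J) = (4 + J) + J = 4 + 2*J)
(-988 + P(N(0)))*(-1240) = (-988 + (4 + 2*12))*(-1240) = (-988 + (4 + 24))*(-1240) = (-988 + 28)*(-1240) = -960*(-1240) = 1190400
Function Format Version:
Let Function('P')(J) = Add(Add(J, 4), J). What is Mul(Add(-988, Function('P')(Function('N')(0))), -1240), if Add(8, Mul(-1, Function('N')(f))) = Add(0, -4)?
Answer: 1190400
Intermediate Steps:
Function('N')(f) = 12 (Function('N')(f) = Add(8, Mul(-1, Add(0, -4))) = Add(8, Mul(-1, -4)) = Add(8, 4) = 12)
Function('P')(J) = Add(4, Mul(2, J)) (Function('P')(J) = Add(Add(4, J), J) = Add(4, Mul(2, J)))
Mul(Add(-988, Function('P')(Function('N')(0))), -1240) = Mul(Add(-988, Add(4, Mul(2, 12))), -1240) = Mul(Add(-988, Add(4, 24)), -1240) = Mul(Add(-988, 28), -1240) = Mul(-960, -1240) = 1190400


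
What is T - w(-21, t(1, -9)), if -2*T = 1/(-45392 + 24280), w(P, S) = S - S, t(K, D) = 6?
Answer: 1/42224 ≈ 2.3683e-5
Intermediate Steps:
w(P, S) = 0
T = 1/42224 (T = -1/(2*(-45392 + 24280)) = -½/(-21112) = -½*(-1/21112) = 1/42224 ≈ 2.3683e-5)
T - w(-21, t(1, -9)) = 1/42224 - 1*0 = 1/42224 + 0 = 1/42224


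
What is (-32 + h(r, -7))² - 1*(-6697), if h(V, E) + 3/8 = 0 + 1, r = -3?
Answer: 491609/64 ≈ 7681.4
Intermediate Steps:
h(V, E) = 5/8 (h(V, E) = -3/8 + (0 + 1) = -3/8 + 1 = 5/8)
(-32 + h(r, -7))² - 1*(-6697) = (-32 + 5/8)² - 1*(-6697) = (-251/8)² + 6697 = 63001/64 + 6697 = 491609/64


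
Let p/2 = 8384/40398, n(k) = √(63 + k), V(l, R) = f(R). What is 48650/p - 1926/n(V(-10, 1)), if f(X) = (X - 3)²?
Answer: 491340675/4192 - 1926*√67/67 ≈ 1.1697e+5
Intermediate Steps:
f(X) = (-3 + X)²
V(l, R) = (-3 + R)²
p = 8384/20199 (p = 2*(8384/40398) = 2*(8384*(1/40398)) = 2*(4192/20199) = 8384/20199 ≈ 0.41507)
48650/p - 1926/n(V(-10, 1)) = 48650/(8384/20199) - 1926/√(63 + (-3 + 1)²) = 48650*(20199/8384) - 1926/√(63 + (-2)²) = 491340675/4192 - 1926/√(63 + 4) = 491340675/4192 - 1926*√67/67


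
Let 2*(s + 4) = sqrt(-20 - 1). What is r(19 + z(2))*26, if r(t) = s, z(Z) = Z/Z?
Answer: -104 + 13*I*sqrt(21) ≈ -104.0 + 59.573*I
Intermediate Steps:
z(Z) = 1
s = -4 + I*sqrt(21)/2 (s = -4 + sqrt(-20 - 1)/2 = -4 + sqrt(-21)/2 = -4 + (I*sqrt(21))/2 = -4 + I*sqrt(21)/2 ≈ -4.0 + 2.2913*I)
r(t) = -4 + I*sqrt(21)/2
r(19 + z(2))*26 = (-4 + I*sqrt(21)/2)*26 = -104 + 13*I*sqrt(21)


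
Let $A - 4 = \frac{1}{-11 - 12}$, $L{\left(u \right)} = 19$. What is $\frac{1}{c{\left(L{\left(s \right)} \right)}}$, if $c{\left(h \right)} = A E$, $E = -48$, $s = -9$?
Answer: $- \frac{23}{4368} \approx -0.0052656$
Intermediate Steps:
$A = \frac{91}{23}$ ($A = 4 + \frac{1}{-11 - 12} = 4 + \frac{1}{-23} = 4 - \frac{1}{23} = \frac{91}{23} \approx 3.9565$)
$c{\left(h \right)} = - \frac{4368}{23}$ ($c{\left(h \right)} = \frac{91}{23} \left(-48\right) = - \frac{4368}{23}$)
$\frac{1}{c{\left(L{\left(s \right)} \right)}} = \frac{1}{- \frac{4368}{23}} = - \frac{23}{4368}$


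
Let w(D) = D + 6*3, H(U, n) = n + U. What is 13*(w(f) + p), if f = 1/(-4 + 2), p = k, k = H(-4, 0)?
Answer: 351/2 ≈ 175.50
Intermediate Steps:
H(U, n) = U + n
k = -4 (k = -4 + 0 = -4)
p = -4
f = -½ (f = 1/(-2) = -½ ≈ -0.50000)
w(D) = 18 + D (w(D) = D + 18 = 18 + D)
13*(w(f) + p) = 13*((18 - ½) - 4) = 13*(35/2 - 4) = 13*(27/2) = 351/2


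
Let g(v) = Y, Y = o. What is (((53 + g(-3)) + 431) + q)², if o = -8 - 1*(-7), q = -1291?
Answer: 652864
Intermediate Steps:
o = -1 (o = -8 + 7 = -1)
Y = -1
g(v) = -1
(((53 + g(-3)) + 431) + q)² = (((53 - 1) + 431) - 1291)² = ((52 + 431) - 1291)² = (483 - 1291)² = (-808)² = 652864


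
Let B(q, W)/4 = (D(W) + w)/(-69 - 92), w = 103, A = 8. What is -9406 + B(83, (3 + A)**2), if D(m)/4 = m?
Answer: -1516714/161 ≈ -9420.6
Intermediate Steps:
D(m) = 4*m
B(q, W) = -412/161 - 16*W/161 (B(q, W) = 4*((4*W + 103)/(-69 - 92)) = 4*((103 + 4*W)/(-161)) = 4*((103 + 4*W)*(-1/161)) = 4*(-103/161 - 4*W/161) = -412/161 - 16*W/161)
-9406 + B(83, (3 + A)**2) = -9406 + (-412/161 - 16*(3 + 8)**2/161) = -9406 + (-412/161 - 16/161*11**2) = -9406 + (-412/161 - 16/161*121) = -9406 + (-412/161 - 1936/161) = -9406 - 2348/161 = -1516714/161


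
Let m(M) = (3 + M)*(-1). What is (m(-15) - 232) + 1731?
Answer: 1511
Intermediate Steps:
m(M) = -3 - M
(m(-15) - 232) + 1731 = ((-3 - 1*(-15)) - 232) + 1731 = ((-3 + 15) - 232) + 1731 = (12 - 232) + 1731 = -220 + 1731 = 1511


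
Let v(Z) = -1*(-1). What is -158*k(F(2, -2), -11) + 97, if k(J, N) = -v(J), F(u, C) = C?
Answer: 255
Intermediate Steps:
v(Z) = 1
k(J, N) = -1 (k(J, N) = -1*1 = -1)
-158*k(F(2, -2), -11) + 97 = -158*(-1) + 97 = 158 + 97 = 255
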